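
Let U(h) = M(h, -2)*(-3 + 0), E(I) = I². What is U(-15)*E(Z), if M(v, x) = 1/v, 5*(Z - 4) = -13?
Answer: 49/125 ≈ 0.39200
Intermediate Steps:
Z = 7/5 (Z = 4 + (⅕)*(-13) = 4 - 13/5 = 7/5 ≈ 1.4000)
U(h) = -3/h (U(h) = (-3 + 0)/h = -3/h)
U(-15)*E(Z) = (-3/(-15))*(7/5)² = -3*(-1/15)*(49/25) = (⅕)*(49/25) = 49/125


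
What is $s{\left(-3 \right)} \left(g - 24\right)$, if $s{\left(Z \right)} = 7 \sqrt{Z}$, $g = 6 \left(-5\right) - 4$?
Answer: $- 406 i \sqrt{3} \approx - 703.21 i$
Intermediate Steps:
$g = -34$ ($g = -30 + \left(-5 + 1\right) = -30 - 4 = -34$)
$s{\left(-3 \right)} \left(g - 24\right) = 7 \sqrt{-3} \left(-34 - 24\right) = 7 i \sqrt{3} \left(-58\right) = - 406 i \sqrt{3}$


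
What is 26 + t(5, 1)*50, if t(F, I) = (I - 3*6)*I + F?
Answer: -574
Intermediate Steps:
t(F, I) = F + I*(-18 + I) (t(F, I) = (I - 18)*I + F = (-18 + I)*I + F = I*(-18 + I) + F = F + I*(-18 + I))
26 + t(5, 1)*50 = 26 + (5 + 1² - 18*1)*50 = 26 + (5 + 1 - 18)*50 = 26 - 12*50 = 26 - 600 = -574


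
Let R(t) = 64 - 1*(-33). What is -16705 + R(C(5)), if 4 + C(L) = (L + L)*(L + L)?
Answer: -16608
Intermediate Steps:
C(L) = -4 + 4*L² (C(L) = -4 + (L + L)*(L + L) = -4 + (2*L)*(2*L) = -4 + 4*L²)
R(t) = 97 (R(t) = 64 + 33 = 97)
-16705 + R(C(5)) = -16705 + 97 = -16608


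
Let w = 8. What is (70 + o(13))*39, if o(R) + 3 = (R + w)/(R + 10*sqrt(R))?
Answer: 75504/29 + 210*sqrt(13)/29 ≈ 2629.7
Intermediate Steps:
o(R) = -3 + (8 + R)/(R + 10*sqrt(R)) (o(R) = -3 + (R + 8)/(R + 10*sqrt(R)) = -3 + (8 + R)/(R + 10*sqrt(R)))
(70 + o(13))*39 = (70 + 2*(4 - 1*13 - 15*sqrt(13))/(13 + 10*sqrt(13)))*39 = (70 + 2*(4 - 13 - 15*sqrt(13))/(13 + 10*sqrt(13)))*39 = (70 + 2*(-9 - 15*sqrt(13))/(13 + 10*sqrt(13)))*39 = 2730 + 78*(-9 - 15*sqrt(13))/(13 + 10*sqrt(13))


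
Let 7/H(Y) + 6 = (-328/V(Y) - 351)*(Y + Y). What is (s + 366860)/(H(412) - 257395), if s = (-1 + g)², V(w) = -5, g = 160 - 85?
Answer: -145940570336/100888372615 ≈ -1.4466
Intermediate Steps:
g = 75
H(Y) = 7/(-6 - 2854*Y/5) (H(Y) = 7/(-6 + (-328/(-5) - 351)*(Y + Y)) = 7/(-6 + (-328*(-⅕) - 351)*(2*Y)) = 7/(-6 + (328/5 - 351)*(2*Y)) = 7/(-6 - 2854*Y/5))
s = 5476 (s = (-1 + 75)² = 74² = 5476)
(s + 366860)/(H(412) - 257395) = (5476 + 366860)/(35/(2*(-15 - 1427*412)) - 257395) = 372336/(35/(2*(-15 - 587924)) - 257395) = 372336/((35/2)/(-587939) - 257395) = 372336/((35/2)*(-1/587939) - 257395) = 372336/(-35/1175878 - 257395) = 372336/(-302665117845/1175878) = 372336*(-1175878/302665117845) = -145940570336/100888372615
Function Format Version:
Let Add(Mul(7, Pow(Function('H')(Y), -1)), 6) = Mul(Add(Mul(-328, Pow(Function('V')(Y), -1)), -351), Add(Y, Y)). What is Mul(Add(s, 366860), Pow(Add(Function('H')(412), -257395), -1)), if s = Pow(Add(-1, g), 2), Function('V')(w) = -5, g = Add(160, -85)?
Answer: Rational(-145940570336, 100888372615) ≈ -1.4466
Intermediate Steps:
g = 75
Function('H')(Y) = Mul(7, Pow(Add(-6, Mul(Rational(-2854, 5), Y)), -1)) (Function('H')(Y) = Mul(7, Pow(Add(-6, Mul(Add(Mul(-328, Pow(-5, -1)), -351), Add(Y, Y))), -1)) = Mul(7, Pow(Add(-6, Mul(Add(Mul(-328, Rational(-1, 5)), -351), Mul(2, Y))), -1)) = Mul(7, Pow(Add(-6, Mul(Add(Rational(328, 5), -351), Mul(2, Y))), -1)) = Mul(7, Pow(Add(-6, Mul(Rational(-1427, 5), Mul(2, Y))), -1)) = Mul(7, Pow(Add(-6, Mul(Rational(-2854, 5), Y)), -1)))
s = 5476 (s = Pow(Add(-1, 75), 2) = Pow(74, 2) = 5476)
Mul(Add(s, 366860), Pow(Add(Function('H')(412), -257395), -1)) = Mul(Add(5476, 366860), Pow(Add(Mul(Rational(35, 2), Pow(Add(-15, Mul(-1427, 412)), -1)), -257395), -1)) = Mul(372336, Pow(Add(Mul(Rational(35, 2), Pow(Add(-15, -587924), -1)), -257395), -1)) = Mul(372336, Pow(Add(Mul(Rational(35, 2), Pow(-587939, -1)), -257395), -1)) = Mul(372336, Pow(Add(Mul(Rational(35, 2), Rational(-1, 587939)), -257395), -1)) = Mul(372336, Pow(Add(Rational(-35, 1175878), -257395), -1)) = Mul(372336, Pow(Rational(-302665117845, 1175878), -1)) = Mul(372336, Rational(-1175878, 302665117845)) = Rational(-145940570336, 100888372615)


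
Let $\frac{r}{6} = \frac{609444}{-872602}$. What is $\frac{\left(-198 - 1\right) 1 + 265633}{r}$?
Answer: $- \frac{19301519939}{304722} \approx -63341.0$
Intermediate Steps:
$r = - \frac{1828332}{436301}$ ($r = 6 \frac{609444}{-872602} = 6 \cdot 609444 \left(- \frac{1}{872602}\right) = 6 \left(- \frac{304722}{436301}\right) = - \frac{1828332}{436301} \approx -4.1905$)
$\frac{\left(-198 - 1\right) 1 + 265633}{r} = \frac{\left(-198 - 1\right) 1 + 265633}{- \frac{1828332}{436301}} = \left(\left(-198 - 1\right) 1 + 265633\right) \left(- \frac{436301}{1828332}\right) = \left(\left(-199\right) 1 + 265633\right) \left(- \frac{436301}{1828332}\right) = \left(-199 + 265633\right) \left(- \frac{436301}{1828332}\right) = 265434 \left(- \frac{436301}{1828332}\right) = - \frac{19301519939}{304722}$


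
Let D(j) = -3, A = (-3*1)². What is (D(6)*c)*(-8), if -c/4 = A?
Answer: -864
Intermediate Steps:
A = 9 (A = (-3)² = 9)
c = -36 (c = -4*9 = -36)
(D(6)*c)*(-8) = -3*(-36)*(-8) = 108*(-8) = -864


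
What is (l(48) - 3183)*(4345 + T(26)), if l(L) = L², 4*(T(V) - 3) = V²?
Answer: -3970443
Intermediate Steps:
T(V) = 3 + V²/4
(l(48) - 3183)*(4345 + T(26)) = (48² - 3183)*(4345 + (3 + (¼)*26²)) = (2304 - 3183)*(4345 + (3 + (¼)*676)) = -879*(4345 + (3 + 169)) = -879*(4345 + 172) = -879*4517 = -3970443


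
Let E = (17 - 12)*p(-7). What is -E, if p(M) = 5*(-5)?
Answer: 125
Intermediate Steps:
p(M) = -25
E = -125 (E = (17 - 12)*(-25) = 5*(-25) = -125)
-E = -1*(-125) = 125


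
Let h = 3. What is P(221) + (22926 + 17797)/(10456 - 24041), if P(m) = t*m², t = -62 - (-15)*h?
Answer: -11279625468/13585 ≈ -8.3030e+5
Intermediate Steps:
t = -17 (t = -62 - (-15)*3 = -62 - 1*(-45) = -62 + 45 = -17)
P(m) = -17*m²
P(221) + (22926 + 17797)/(10456 - 24041) = -17*221² + (22926 + 17797)/(10456 - 24041) = -17*48841 + 40723/(-13585) = -830297 + 40723*(-1/13585) = -830297 - 40723/13585 = -11279625468/13585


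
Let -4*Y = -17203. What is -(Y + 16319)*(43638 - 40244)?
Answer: -139966863/2 ≈ -6.9983e+7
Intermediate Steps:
Y = 17203/4 (Y = -¼*(-17203) = 17203/4 ≈ 4300.8)
-(Y + 16319)*(43638 - 40244) = -(17203/4 + 16319)*(43638 - 40244) = -82479*3394/4 = -1*139966863/2 = -139966863/2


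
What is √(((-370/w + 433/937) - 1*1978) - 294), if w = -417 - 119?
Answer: I*√35799483866977/125558 ≈ 47.653*I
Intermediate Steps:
w = -536
√(((-370/w + 433/937) - 1*1978) - 294) = √(((-370/(-536) + 433/937) - 1*1978) - 294) = √(((-370*(-1/536) + 433*(1/937)) - 1978) - 294) = √(((185/268 + 433/937) - 1978) - 294) = √((289389/251116 - 1978) - 294) = √(-496418059/251116 - 294) = √(-570246163/251116) = I*√35799483866977/125558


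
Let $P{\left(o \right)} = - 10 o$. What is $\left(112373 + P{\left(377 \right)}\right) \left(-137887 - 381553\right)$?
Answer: $-56412742320$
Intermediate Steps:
$\left(112373 + P{\left(377 \right)}\right) \left(-137887 - 381553\right) = \left(112373 - 3770\right) \left(-137887 - 381553\right) = \left(112373 - 3770\right) \left(-519440\right) = 108603 \left(-519440\right) = -56412742320$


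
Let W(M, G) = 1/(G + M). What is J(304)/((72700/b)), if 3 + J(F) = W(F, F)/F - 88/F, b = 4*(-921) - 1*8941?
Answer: 307039495/537491456 ≈ 0.57125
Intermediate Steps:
b = -12625 (b = -3684 - 8941 = -12625)
J(F) = -3 + 1/(2*F**2) - 88/F (J(F) = -3 + (1/((F + F)*F) - 88/F) = -3 + (1/(((2*F))*F) - 88/F) = -3 + ((1/(2*F))/F - 88/F) = -3 + (1/(2*F**2) - 88/F) = -3 + 1/(2*F**2) - 88/F)
J(304)/((72700/b)) = (-3 + (1/2)/304**2 - 88/304)/((72700/(-12625))) = (-3 + (1/2)*(1/92416) - 88*1/304)/((72700*(-1/12625))) = (-3 + 1/184832 - 11/38)/(-2908/505) = -607999/184832*(-505/2908) = 307039495/537491456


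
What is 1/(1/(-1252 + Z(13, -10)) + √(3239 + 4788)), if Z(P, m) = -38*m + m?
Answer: 882/6244395947 + 777924*√8027/6244395947 ≈ 0.011162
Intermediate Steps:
Z(P, m) = -37*m
1/(1/(-1252 + Z(13, -10)) + √(3239 + 4788)) = 1/(1/(-1252 - 37*(-10)) + √(3239 + 4788)) = 1/(1/(-1252 + 370) + √8027) = 1/(1/(-882) + √8027) = 1/(-1/882 + √8027)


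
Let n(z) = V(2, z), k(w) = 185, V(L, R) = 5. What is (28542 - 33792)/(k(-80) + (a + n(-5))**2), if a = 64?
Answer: -2625/2473 ≈ -1.0615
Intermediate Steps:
n(z) = 5
(28542 - 33792)/(k(-80) + (a + n(-5))**2) = (28542 - 33792)/(185 + (64 + 5)**2) = -5250/(185 + 69**2) = -5250/(185 + 4761) = -5250/4946 = -5250*1/4946 = -2625/2473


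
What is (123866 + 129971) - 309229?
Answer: -55392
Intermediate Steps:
(123866 + 129971) - 309229 = 253837 - 309229 = -55392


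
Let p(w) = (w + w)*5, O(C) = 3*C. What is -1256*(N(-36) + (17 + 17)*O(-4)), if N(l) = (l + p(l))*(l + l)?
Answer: -35298624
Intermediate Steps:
p(w) = 10*w (p(w) = (2*w)*5 = 10*w)
N(l) = 22*l**2 (N(l) = (l + 10*l)*(l + l) = (11*l)*(2*l) = 22*l**2)
-1256*(N(-36) + (17 + 17)*O(-4)) = -1256*(22*(-36)**2 + (17 + 17)*(3*(-4))) = -1256*(22*1296 + 34*(-12)) = -1256*(28512 - 408) = -1256*28104 = -35298624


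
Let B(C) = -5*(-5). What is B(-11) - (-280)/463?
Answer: 11855/463 ≈ 25.605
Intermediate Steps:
B(C) = 25
B(-11) - (-280)/463 = 25 - (-280)/463 = 25 - 1*(-280/463) = 25 + 280/463 = 11855/463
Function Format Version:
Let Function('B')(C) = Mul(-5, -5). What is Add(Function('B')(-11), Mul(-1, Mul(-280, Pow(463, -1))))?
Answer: Rational(11855, 463) ≈ 25.605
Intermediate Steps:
Function('B')(C) = 25
Add(Function('B')(-11), Mul(-1, Mul(-280, Pow(463, -1)))) = Add(25, Mul(-1, Mul(-280, Pow(463, -1)))) = Add(25, Mul(-1, Mul(-280, Rational(1, 463)))) = Add(25, Mul(-1, Rational(-280, 463))) = Add(25, Rational(280, 463)) = Rational(11855, 463)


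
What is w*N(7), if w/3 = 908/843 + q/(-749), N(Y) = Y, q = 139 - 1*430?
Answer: 925405/30067 ≈ 30.778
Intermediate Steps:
q = -291 (q = 139 - 430 = -291)
w = 925405/210469 (w = 3*(908/843 - 291/(-749)) = 3*(908*(1/843) - 291*(-1/749)) = 3*(908/843 + 291/749) = 3*(925405/631407) = 925405/210469 ≈ 4.3969)
w*N(7) = (925405/210469)*7 = 925405/30067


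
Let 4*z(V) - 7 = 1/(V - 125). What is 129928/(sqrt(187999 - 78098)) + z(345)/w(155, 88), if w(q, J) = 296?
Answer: 1541/260480 + 129928*sqrt(109901)/109901 ≈ 391.93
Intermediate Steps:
z(V) = 7/4 + 1/(4*(-125 + V)) (z(V) = 7/4 + 1/(4*(V - 125)) = 7/4 + 1/(4*(-125 + V)))
129928/(sqrt(187999 - 78098)) + z(345)/w(155, 88) = 129928/(sqrt(187999 - 78098)) + ((-874 + 7*345)/(4*(-125 + 345)))/296 = 129928/(sqrt(109901)) + ((1/4)*(-874 + 2415)/220)*(1/296) = 129928*(sqrt(109901)/109901) + ((1/4)*(1/220)*1541)*(1/296) = 129928*sqrt(109901)/109901 + (1541/880)*(1/296) = 129928*sqrt(109901)/109901 + 1541/260480 = 1541/260480 + 129928*sqrt(109901)/109901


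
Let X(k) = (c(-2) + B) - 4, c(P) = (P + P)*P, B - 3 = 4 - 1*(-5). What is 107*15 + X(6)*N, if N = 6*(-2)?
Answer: 1413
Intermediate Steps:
B = 12 (B = 3 + (4 - 1*(-5)) = 3 + (4 + 5) = 3 + 9 = 12)
c(P) = 2*P² (c(P) = (2*P)*P = 2*P²)
X(k) = 16 (X(k) = (2*(-2)² + 12) - 4 = (2*4 + 12) - 4 = (8 + 12) - 4 = 20 - 4 = 16)
N = -12
107*15 + X(6)*N = 107*15 + 16*(-12) = 1605 - 192 = 1413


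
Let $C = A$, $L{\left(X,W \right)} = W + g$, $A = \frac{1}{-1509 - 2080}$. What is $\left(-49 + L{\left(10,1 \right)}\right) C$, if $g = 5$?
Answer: $\frac{43}{3589} \approx 0.011981$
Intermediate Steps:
$A = - \frac{1}{3589}$ ($A = \frac{1}{-3589} = - \frac{1}{3589} \approx -0.00027863$)
$L{\left(X,W \right)} = 5 + W$ ($L{\left(X,W \right)} = W + 5 = 5 + W$)
$C = - \frac{1}{3589} \approx -0.00027863$
$\left(-49 + L{\left(10,1 \right)}\right) C = \left(-49 + \left(5 + 1\right)\right) \left(- \frac{1}{3589}\right) = \left(-49 + 6\right) \left(- \frac{1}{3589}\right) = \left(-43\right) \left(- \frac{1}{3589}\right) = \frac{43}{3589}$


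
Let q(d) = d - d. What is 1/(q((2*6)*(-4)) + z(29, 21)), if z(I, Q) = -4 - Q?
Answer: -1/25 ≈ -0.040000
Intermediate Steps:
q(d) = 0
1/(q((2*6)*(-4)) + z(29, 21)) = 1/(0 + (-4 - 1*21)) = 1/(0 + (-4 - 21)) = 1/(0 - 25) = 1/(-25) = -1/25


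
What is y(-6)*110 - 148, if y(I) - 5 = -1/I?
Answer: 1261/3 ≈ 420.33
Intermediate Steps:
y(I) = 5 - 1/I
y(-6)*110 - 148 = (5 - 1/(-6))*110 - 148 = (5 - 1*(-⅙))*110 - 148 = (5 + ⅙)*110 - 148 = (31/6)*110 - 148 = 1705/3 - 148 = 1261/3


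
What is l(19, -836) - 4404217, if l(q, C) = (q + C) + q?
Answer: -4405015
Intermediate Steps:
l(q, C) = C + 2*q (l(q, C) = (C + q) + q = C + 2*q)
l(19, -836) - 4404217 = (-836 + 2*19) - 4404217 = (-836 + 38) - 4404217 = -798 - 4404217 = -4405015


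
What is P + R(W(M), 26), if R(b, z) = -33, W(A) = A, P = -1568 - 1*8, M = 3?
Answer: -1609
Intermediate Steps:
P = -1576 (P = -1568 - 8 = -1576)
P + R(W(M), 26) = -1576 - 33 = -1609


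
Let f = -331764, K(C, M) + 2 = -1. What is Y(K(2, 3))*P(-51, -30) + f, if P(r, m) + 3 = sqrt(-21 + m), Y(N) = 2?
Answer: -331770 + 2*I*sqrt(51) ≈ -3.3177e+5 + 14.283*I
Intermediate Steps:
K(C, M) = -3 (K(C, M) = -2 - 1 = -3)
P(r, m) = -3 + sqrt(-21 + m)
Y(K(2, 3))*P(-51, -30) + f = 2*(-3 + sqrt(-21 - 30)) - 331764 = 2*(-3 + sqrt(-51)) - 331764 = 2*(-3 + I*sqrt(51)) - 331764 = (-6 + 2*I*sqrt(51)) - 331764 = -331770 + 2*I*sqrt(51)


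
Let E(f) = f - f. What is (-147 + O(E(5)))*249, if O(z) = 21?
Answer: -31374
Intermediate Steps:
E(f) = 0
(-147 + O(E(5)))*249 = (-147 + 21)*249 = -126*249 = -31374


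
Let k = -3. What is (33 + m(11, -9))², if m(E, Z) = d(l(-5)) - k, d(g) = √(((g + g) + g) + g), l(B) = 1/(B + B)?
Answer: (180 + I*√10)²/25 ≈ 1295.6 + 45.537*I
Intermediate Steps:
l(B) = 1/(2*B)
d(g) = 2*√g (d(g) = √((2*g + g) + g) = √(3*g + g) = √(4*g) = 2*√g)
m(E, Z) = 3 + I*√10/5 (m(E, Z) = 2*√((½)/(-5)) - 1*(-3) = 2*√((½)*(-⅕)) + 3 = 2*√(-⅒) + 3 = 2*(I*√10/10) + 3 = I*√10/5 + 3 = 3 + I*√10/5)
(33 + m(11, -9))² = (33 + (3 + I*√10/5))² = (36 + I*√10/5)²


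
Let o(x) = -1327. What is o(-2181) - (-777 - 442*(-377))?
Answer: -167184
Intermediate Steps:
o(-2181) - (-777 - 442*(-377)) = -1327 - (-777 - 442*(-377)) = -1327 - (-777 + 166634) = -1327 - 1*165857 = -1327 - 165857 = -167184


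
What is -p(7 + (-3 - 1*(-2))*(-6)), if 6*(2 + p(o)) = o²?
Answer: -157/6 ≈ -26.167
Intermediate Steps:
p(o) = -2 + o²/6
-p(7 + (-3 - 1*(-2))*(-6)) = -(-2 + (7 + (-3 - 1*(-2))*(-6))²/6) = -(-2 + (7 + (-3 + 2)*(-6))²/6) = -(-2 + (7 - 1*(-6))²/6) = -(-2 + (7 + 6)²/6) = -(-2 + (⅙)*13²) = -(-2 + (⅙)*169) = -(-2 + 169/6) = -1*157/6 = -157/6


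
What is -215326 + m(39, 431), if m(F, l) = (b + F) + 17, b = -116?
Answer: -215386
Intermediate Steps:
m(F, l) = -99 + F (m(F, l) = (-116 + F) + 17 = -99 + F)
-215326 + m(39, 431) = -215326 + (-99 + 39) = -215326 - 60 = -215386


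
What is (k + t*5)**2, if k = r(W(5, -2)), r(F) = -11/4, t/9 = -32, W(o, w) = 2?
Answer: 33304441/16 ≈ 2.0815e+6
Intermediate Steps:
t = -288 (t = 9*(-32) = -288)
r(F) = -11/4 (r(F) = -11*1/4 = -11/4)
k = -11/4 ≈ -2.7500
(k + t*5)**2 = (-11/4 - 288*5)**2 = (-11/4 - 1440)**2 = (-5771/4)**2 = 33304441/16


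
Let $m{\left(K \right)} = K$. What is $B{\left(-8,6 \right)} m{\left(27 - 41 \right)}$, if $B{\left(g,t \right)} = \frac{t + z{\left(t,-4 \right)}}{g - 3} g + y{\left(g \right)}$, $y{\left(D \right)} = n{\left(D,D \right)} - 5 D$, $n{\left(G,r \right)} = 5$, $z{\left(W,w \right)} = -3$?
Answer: $- \frac{7266}{11} \approx -660.54$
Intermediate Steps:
$y{\left(D \right)} = 5 - 5 D$
$B{\left(g,t \right)} = 5 - 5 g + \frac{g \left(-3 + t\right)}{-3 + g}$ ($B{\left(g,t \right)} = \frac{t - 3}{g - 3} g - \left(-5 + 5 g\right) = \frac{-3 + t}{-3 + g} g - \left(-5 + 5 g\right) = \frac{g \left(-3 + t\right)}{-3 + g} - \left(-5 + 5 g\right) = 5 - 5 g + \frac{g \left(-3 + t\right)}{-3 + g}$)
$B{\left(-8,6 \right)} m{\left(27 - 41 \right)} = \frac{-15 - 5 \left(-8\right)^{2} + 17 \left(-8\right) - 48}{-3 - 8} \left(27 - 41\right) = \frac{-15 - 320 - 136 - 48}{-11} \left(27 - 41\right) = - \frac{-15 - 320 - 136 - 48}{11} \left(-14\right) = \left(- \frac{1}{11}\right) \left(-519\right) \left(-14\right) = \frac{519}{11} \left(-14\right) = - \frac{7266}{11}$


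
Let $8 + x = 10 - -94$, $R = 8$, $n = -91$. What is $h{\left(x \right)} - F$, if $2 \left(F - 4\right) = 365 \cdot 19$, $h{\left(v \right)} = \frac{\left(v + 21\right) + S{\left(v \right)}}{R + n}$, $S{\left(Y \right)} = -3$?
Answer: $- \frac{576497}{166} \approx -3472.9$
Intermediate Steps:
$x = 96$ ($x = -8 + \left(10 - -94\right) = -8 + \left(10 + 94\right) = -8 + 104 = 96$)
$h{\left(v \right)} = - \frac{18}{83} - \frac{v}{83}$ ($h{\left(v \right)} = \frac{\left(v + 21\right) - 3}{8 - 91} = \frac{\left(21 + v\right) - 3}{-83} = \left(18 + v\right) \left(- \frac{1}{83}\right) = - \frac{18}{83} - \frac{v}{83}$)
$F = \frac{6943}{2}$ ($F = 4 + \frac{365 \cdot 19}{2} = 4 + \frac{1}{2} \cdot 6935 = 4 + \frac{6935}{2} = \frac{6943}{2} \approx 3471.5$)
$h{\left(x \right)} - F = \left(- \frac{18}{83} - \frac{96}{83}\right) - \frac{6943}{2} = - \frac{114}{83} - \frac{6943}{2} = - \frac{576497}{166}$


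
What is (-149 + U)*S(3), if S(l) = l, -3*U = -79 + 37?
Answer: -405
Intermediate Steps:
U = 14 (U = -(-79 + 37)/3 = -⅓*(-42) = 14)
(-149 + U)*S(3) = (-149 + 14)*3 = -135*3 = -405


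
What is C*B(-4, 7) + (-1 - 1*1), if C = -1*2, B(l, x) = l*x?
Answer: 54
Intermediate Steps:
C = -2
C*B(-4, 7) + (-1 - 1*1) = -(-8)*7 + (-1 - 1*1) = -2*(-28) + (-1 - 1) = 56 - 2 = 54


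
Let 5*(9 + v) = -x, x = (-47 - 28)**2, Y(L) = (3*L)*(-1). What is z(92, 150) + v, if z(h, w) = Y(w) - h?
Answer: -1676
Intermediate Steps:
Y(L) = -3*L
x = 5625 (x = (-75)**2 = 5625)
v = -1134 (v = -9 + (-1*5625)/5 = -9 + (1/5)*(-5625) = -9 - 1125 = -1134)
z(h, w) = -h - 3*w (z(h, w) = -3*w - h = -h - 3*w)
z(92, 150) + v = (-1*92 - 3*150) - 1134 = (-92 - 450) - 1134 = -542 - 1134 = -1676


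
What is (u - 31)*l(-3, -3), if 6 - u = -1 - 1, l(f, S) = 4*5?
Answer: -460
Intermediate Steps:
l(f, S) = 20
u = 8 (u = 6 - (-1 - 1) = 6 - 1*(-2) = 6 + 2 = 8)
(u - 31)*l(-3, -3) = (8 - 31)*20 = -23*20 = -460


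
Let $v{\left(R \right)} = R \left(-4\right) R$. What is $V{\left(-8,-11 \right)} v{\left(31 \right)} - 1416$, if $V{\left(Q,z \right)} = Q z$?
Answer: $-339688$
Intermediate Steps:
$v{\left(R \right)} = - 4 R^{2}$ ($v{\left(R \right)} = - 4 R R = - 4 R^{2}$)
$V{\left(-8,-11 \right)} v{\left(31 \right)} - 1416 = \left(-8\right) \left(-11\right) \left(- 4 \cdot 31^{2}\right) - 1416 = 88 \left(\left(-4\right) 961\right) - 1416 = 88 \left(-3844\right) - 1416 = -338272 - 1416 = -339688$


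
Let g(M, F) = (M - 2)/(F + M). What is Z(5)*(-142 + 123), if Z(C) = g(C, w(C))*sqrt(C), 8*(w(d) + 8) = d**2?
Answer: -456*sqrt(5) ≈ -1019.6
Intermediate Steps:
w(d) = -8 + d**2/8
g(M, F) = (-2 + M)/(F + M)
Z(C) = sqrt(C)*(-2 + C)/(-8 + C + C**2/8) (Z(C) = ((-2 + C)/((-8 + C**2/8) + C))*sqrt(C) = ((-2 + C)/(-8 + C + C**2/8))*sqrt(C) = sqrt(C)*(-2 + C)/(-8 + C + C**2/8))
Z(5)*(-142 + 123) = (8*sqrt(5)*(-2 + 5)/(-64 + 5**2 + 8*5))*(-142 + 123) = (8*sqrt(5)*3/(-64 + 25 + 40))*(-19) = (8*sqrt(5)*3/1)*(-19) = (8*sqrt(5)*1*3)*(-19) = (24*sqrt(5))*(-19) = -456*sqrt(5)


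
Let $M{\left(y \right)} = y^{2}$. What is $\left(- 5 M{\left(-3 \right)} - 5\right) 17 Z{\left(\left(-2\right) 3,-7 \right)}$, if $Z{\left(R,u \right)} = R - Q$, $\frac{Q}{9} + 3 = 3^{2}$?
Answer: $51000$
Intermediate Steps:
$Q = 54$ ($Q = -27 + 9 \cdot 3^{2} = -27 + 9 \cdot 9 = -27 + 81 = 54$)
$Z{\left(R,u \right)} = -54 + R$ ($Z{\left(R,u \right)} = R - 54 = -54 + R$)
$\left(- 5 M{\left(-3 \right)} - 5\right) 17 Z{\left(\left(-2\right) 3,-7 \right)} = \left(- 5 \left(-3\right)^{2} - 5\right) 17 \left(-54 - 6\right) = \left(\left(-5\right) 9 - 5\right) 17 \left(-54 - 6\right) = \left(-45 - 5\right) 17 \left(-60\right) = \left(-50\right) 17 \left(-60\right) = \left(-850\right) \left(-60\right) = 51000$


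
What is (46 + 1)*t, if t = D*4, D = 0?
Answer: 0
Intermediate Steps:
t = 0 (t = 0*4 = 0)
(46 + 1)*t = (46 + 1)*0 = 47*0 = 0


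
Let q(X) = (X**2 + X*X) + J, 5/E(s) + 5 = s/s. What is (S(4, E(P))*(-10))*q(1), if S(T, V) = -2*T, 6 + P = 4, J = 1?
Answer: 240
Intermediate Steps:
P = -2 (P = -6 + 4 = -2)
E(s) = -5/4 (E(s) = 5/(-5 + s/s) = 5/(-5 + 1) = 5/(-4) = 5*(-1/4) = -5/4)
q(X) = 1 + 2*X**2 (q(X) = (X**2 + X*X) + 1 = (X**2 + X**2) + 1 = 2*X**2 + 1 = 1 + 2*X**2)
(S(4, E(P))*(-10))*q(1) = (-2*4*(-10))*(1 + 2*1**2) = (-8*(-10))*(1 + 2*1) = 80*(1 + 2) = 80*3 = 240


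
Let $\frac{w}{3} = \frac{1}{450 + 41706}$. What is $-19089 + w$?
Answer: $- \frac{268238627}{14052} \approx -19089.0$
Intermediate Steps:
$w = \frac{1}{14052}$ ($w = \frac{3}{450 + 41706} = \frac{3}{42156} = 3 \cdot \frac{1}{42156} = \frac{1}{14052} \approx 7.1164 \cdot 10^{-5}$)
$-19089 + w = -19089 + \frac{1}{14052} = - \frac{268238627}{14052}$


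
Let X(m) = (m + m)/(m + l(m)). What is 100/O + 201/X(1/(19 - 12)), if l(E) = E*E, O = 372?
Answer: 74947/651 ≈ 115.13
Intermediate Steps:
l(E) = E²
X(m) = 2*m/(m + m²) (X(m) = (m + m)/(m + m²) = (2*m)/(m + m²) = 2*m/(m + m²))
100/O + 201/X(1/(19 - 12)) = 100/372 + 201/((2/(1 + 1/(19 - 12)))) = 100*(1/372) + 201/((2/(1 + 1/7))) = 25/93 + 201/((2/(1 + ⅐))) = 25/93 + 201/((2/(8/7))) = 25/93 + 201/((2*(7/8))) = 25/93 + 201/(7/4) = 25/93 + 201*(4/7) = 25/93 + 804/7 = 74947/651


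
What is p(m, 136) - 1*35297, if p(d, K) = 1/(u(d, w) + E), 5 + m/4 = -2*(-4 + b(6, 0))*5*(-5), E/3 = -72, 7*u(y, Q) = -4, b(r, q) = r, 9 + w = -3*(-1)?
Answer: -53510259/1516 ≈ -35297.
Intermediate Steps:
w = -6 (w = -9 - 3*(-1) = -9 + 3 = -6)
u(y, Q) = -4/7 (u(y, Q) = (⅐)*(-4) = -4/7)
E = -216 (E = 3*(-72) = -216)
m = 380 (m = -20 + 4*(-2*(-4 + 6)*5*(-5)) = -20 + 4*(-4*5*(-5)) = -20 + 4*(-2*10*(-5)) = -20 + 4*(-20*(-5)) = -20 + 4*100 = -20 + 400 = 380)
p(d, K) = -7/1516 (p(d, K) = 1/(-4/7 - 216) = 1/(-1516/7) = -7/1516)
p(m, 136) - 1*35297 = -7/1516 - 1*35297 = -7/1516 - 35297 = -53510259/1516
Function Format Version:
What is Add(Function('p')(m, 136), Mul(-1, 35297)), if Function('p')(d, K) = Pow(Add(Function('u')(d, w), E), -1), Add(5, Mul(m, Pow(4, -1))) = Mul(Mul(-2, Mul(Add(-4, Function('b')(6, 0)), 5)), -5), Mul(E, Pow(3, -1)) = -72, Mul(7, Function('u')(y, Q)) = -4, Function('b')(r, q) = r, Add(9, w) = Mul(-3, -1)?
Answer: Rational(-53510259, 1516) ≈ -35297.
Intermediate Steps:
w = -6 (w = Add(-9, Mul(-3, -1)) = Add(-9, 3) = -6)
Function('u')(y, Q) = Rational(-4, 7) (Function('u')(y, Q) = Mul(Rational(1, 7), -4) = Rational(-4, 7))
E = -216 (E = Mul(3, -72) = -216)
m = 380 (m = Add(-20, Mul(4, Mul(Mul(-2, Mul(Add(-4, 6), 5)), -5))) = Add(-20, Mul(4, Mul(Mul(-2, Mul(2, 5)), -5))) = Add(-20, Mul(4, Mul(Mul(-2, 10), -5))) = Add(-20, Mul(4, Mul(-20, -5))) = Add(-20, Mul(4, 100)) = Add(-20, 400) = 380)
Function('p')(d, K) = Rational(-7, 1516) (Function('p')(d, K) = Pow(Add(Rational(-4, 7), -216), -1) = Pow(Rational(-1516, 7), -1) = Rational(-7, 1516))
Add(Function('p')(m, 136), Mul(-1, 35297)) = Add(Rational(-7, 1516), Mul(-1, 35297)) = Add(Rational(-7, 1516), -35297) = Rational(-53510259, 1516)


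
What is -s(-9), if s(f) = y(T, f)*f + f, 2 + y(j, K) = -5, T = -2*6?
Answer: -54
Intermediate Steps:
T = -12
y(j, K) = -7 (y(j, K) = -2 - 5 = -7)
s(f) = -6*f (s(f) = -7*f + f = -6*f)
-s(-9) = -(-6)*(-9) = -1*54 = -54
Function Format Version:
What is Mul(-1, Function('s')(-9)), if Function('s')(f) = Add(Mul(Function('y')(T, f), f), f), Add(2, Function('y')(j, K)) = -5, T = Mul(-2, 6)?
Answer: -54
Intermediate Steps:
T = -12
Function('y')(j, K) = -7 (Function('y')(j, K) = Add(-2, -5) = -7)
Function('s')(f) = Mul(-6, f) (Function('s')(f) = Add(Mul(-7, f), f) = Mul(-6, f))
Mul(-1, Function('s')(-9)) = Mul(-1, Mul(-6, -9)) = Mul(-1, 54) = -54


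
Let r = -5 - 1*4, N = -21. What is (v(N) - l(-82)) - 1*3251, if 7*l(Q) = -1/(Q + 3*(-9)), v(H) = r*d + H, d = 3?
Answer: -2517138/763 ≈ -3299.0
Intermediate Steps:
r = -9 (r = -5 - 4 = -9)
v(H) = -27 + H (v(H) = -9*3 + H = -27 + H)
l(Q) = -1/(7*(-27 + Q)) (l(Q) = (-1/(Q + 3*(-9)))/7 = (-1/(Q - 27))/7 = (-1/(-27 + Q))/7 = -1/(7*(-27 + Q)))
(v(N) - l(-82)) - 1*3251 = ((-27 - 21) - (-1)/(-189 + 7*(-82))) - 1*3251 = (-48 - (-1)/(-189 - 574)) - 3251 = (-48 - (-1)/(-763)) - 3251 = (-48 - (-1)*(-1)/763) - 3251 = (-48 - 1*1/763) - 3251 = (-48 - 1/763) - 3251 = -36625/763 - 3251 = -2517138/763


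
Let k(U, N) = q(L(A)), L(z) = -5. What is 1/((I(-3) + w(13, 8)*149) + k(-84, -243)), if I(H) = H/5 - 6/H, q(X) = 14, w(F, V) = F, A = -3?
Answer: 5/9762 ≈ 0.00051219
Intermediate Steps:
I(H) = -6/H + H/5 (I(H) = H*(⅕) - 6/H = H/5 - 6/H = -6/H + H/5)
k(U, N) = 14
1/((I(-3) + w(13, 8)*149) + k(-84, -243)) = 1/(((-6/(-3) + (⅕)*(-3)) + 13*149) + 14) = 1/(((-6*(-⅓) - ⅗) + 1937) + 14) = 1/(((2 - ⅗) + 1937) + 14) = 1/((7/5 + 1937) + 14) = 1/(9692/5 + 14) = 1/(9762/5) = 5/9762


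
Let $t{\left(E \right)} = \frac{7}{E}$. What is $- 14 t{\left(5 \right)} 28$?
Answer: $- \frac{2744}{5} \approx -548.8$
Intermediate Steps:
$- 14 t{\left(5 \right)} 28 = - 14 \cdot \frac{7}{5} \cdot 28 = - 14 \cdot 7 \cdot \frac{1}{5} \cdot 28 = \left(-14\right) \frac{7}{5} \cdot 28 = \left(- \frac{98}{5}\right) 28 = - \frac{2744}{5}$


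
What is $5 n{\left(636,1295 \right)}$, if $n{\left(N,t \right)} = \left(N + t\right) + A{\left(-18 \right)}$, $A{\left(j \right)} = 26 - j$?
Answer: $9875$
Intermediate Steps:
$n{\left(N,t \right)} = 44 + N + t$ ($n{\left(N,t \right)} = \left(N + t\right) + \left(26 - -18\right) = \left(N + t\right) + \left(26 + 18\right) = \left(N + t\right) + 44 = 44 + N + t$)
$5 n{\left(636,1295 \right)} = 5 \left(44 + 636 + 1295\right) = 5 \cdot 1975 = 9875$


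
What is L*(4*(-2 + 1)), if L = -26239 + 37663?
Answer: -45696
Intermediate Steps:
L = 11424
L*(4*(-2 + 1)) = 11424*(4*(-2 + 1)) = 11424*(4*(-1)) = 11424*(-4) = -45696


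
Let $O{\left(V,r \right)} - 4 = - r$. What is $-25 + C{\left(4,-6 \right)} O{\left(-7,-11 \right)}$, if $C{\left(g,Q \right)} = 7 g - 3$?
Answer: $350$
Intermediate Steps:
$O{\left(V,r \right)} = 4 - r$
$C{\left(g,Q \right)} = -3 + 7 g$
$-25 + C{\left(4,-6 \right)} O{\left(-7,-11 \right)} = -25 + \left(-3 + 7 \cdot 4\right) \left(4 - -11\right) = -25 + \left(-3 + 28\right) \left(4 + 11\right) = -25 + 25 \cdot 15 = -25 + 375 = 350$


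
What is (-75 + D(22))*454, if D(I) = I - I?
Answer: -34050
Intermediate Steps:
D(I) = 0
(-75 + D(22))*454 = (-75 + 0)*454 = -75*454 = -34050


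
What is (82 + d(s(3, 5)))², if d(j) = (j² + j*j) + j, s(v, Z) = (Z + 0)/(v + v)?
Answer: 574564/81 ≈ 7093.4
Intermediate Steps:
s(v, Z) = Z/(2*v) (s(v, Z) = Z/((2*v)) = Z*(1/(2*v)) = Z/(2*v))
d(j) = j + 2*j² (d(j) = (j² + j²) + j = 2*j² + j = j + 2*j²)
(82 + d(s(3, 5)))² = (82 + ((½)*5/3)*(1 + 2*((½)*5/3)))² = (82 + ((½)*5*(⅓))*(1 + 2*((½)*5*(⅓))))² = (82 + 5*(1 + 2*(⅚))/6)² = (82 + 5*(1 + 5/3)/6)² = (82 + (⅚)*(8/3))² = (82 + 20/9)² = (758/9)² = 574564/81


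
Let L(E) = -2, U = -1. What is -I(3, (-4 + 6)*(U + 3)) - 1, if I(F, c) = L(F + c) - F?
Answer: 4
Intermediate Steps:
I(F, c) = -2 - F
-I(3, (-4 + 6)*(U + 3)) - 1 = -(-2 - 1*3) - 1 = -(-2 - 3) - 1 = -1*(-5) - 1 = 5 - 1 = 4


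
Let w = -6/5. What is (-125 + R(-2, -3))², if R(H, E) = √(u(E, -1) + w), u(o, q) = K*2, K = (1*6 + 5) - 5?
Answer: 78179/5 - 150*√30 ≈ 14814.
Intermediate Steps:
K = 6 (K = (6 + 5) - 5 = 11 - 5 = 6)
u(o, q) = 12 (u(o, q) = 6*2 = 12)
w = -6/5 (w = -6*⅕ = -6/5 ≈ -1.2000)
R(H, E) = 3*√30/5 (R(H, E) = √(12 - 6/5) = √(54/5) = 3*√30/5)
(-125 + R(-2, -3))² = (-125 + 3*√30/5)²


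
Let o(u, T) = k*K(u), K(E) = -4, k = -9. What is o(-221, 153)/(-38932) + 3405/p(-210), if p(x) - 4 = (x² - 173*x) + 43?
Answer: 32416572/783282641 ≈ 0.041386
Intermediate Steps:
o(u, T) = 36 (o(u, T) = -9*(-4) = 36)
p(x) = 47 + x² - 173*x (p(x) = 4 + ((x² - 173*x) + 43) = 4 + (43 + x² - 173*x) = 47 + x² - 173*x)
o(-221, 153)/(-38932) + 3405/p(-210) = 36/(-38932) + 3405/(47 + (-210)² - 173*(-210)) = 36*(-1/38932) + 3405/(47 + 44100 + 36330) = -9/9733 + 3405/80477 = 32416572/783282641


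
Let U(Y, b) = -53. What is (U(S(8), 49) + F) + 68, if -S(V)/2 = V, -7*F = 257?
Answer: -152/7 ≈ -21.714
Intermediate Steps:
F = -257/7 (F = -⅐*257 = -257/7 ≈ -36.714)
S(V) = -2*V
(U(S(8), 49) + F) + 68 = (-53 - 257/7) + 68 = -628/7 + 68 = -152/7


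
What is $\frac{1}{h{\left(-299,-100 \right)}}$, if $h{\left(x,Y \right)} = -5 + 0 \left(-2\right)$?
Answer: $- \frac{1}{5} \approx -0.2$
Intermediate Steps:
$h{\left(x,Y \right)} = -5$ ($h{\left(x,Y \right)} = -5 + 0 = -5$)
$\frac{1}{h{\left(-299,-100 \right)}} = \frac{1}{-5} = - \frac{1}{5}$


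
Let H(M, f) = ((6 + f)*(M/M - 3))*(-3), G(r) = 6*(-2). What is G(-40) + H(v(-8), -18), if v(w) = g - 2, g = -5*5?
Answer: -84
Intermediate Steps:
G(r) = -12
g = -25
v(w) = -27 (v(w) = -25 - 2 = -27)
H(M, f) = 36 + 6*f (H(M, f) = ((6 + f)*(1 - 3))*(-3) = ((6 + f)*(-2))*(-3) = (-12 - 2*f)*(-3) = 36 + 6*f)
G(-40) + H(v(-8), -18) = -12 + (36 + 6*(-18)) = -12 + (36 - 108) = -12 - 72 = -84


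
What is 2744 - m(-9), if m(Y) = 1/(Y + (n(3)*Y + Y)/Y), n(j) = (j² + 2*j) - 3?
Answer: 10975/4 ≈ 2743.8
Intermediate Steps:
n(j) = -3 + j² + 2*j
m(Y) = 1/(13 + Y) (m(Y) = 1/(Y + ((-3 + 3² + 2*3)*Y + Y)/Y) = 1/(Y + ((-3 + 9 + 6)*Y + Y)/Y) = 1/(Y + (12*Y + Y)/Y) = 1/(Y + (13*Y)/Y) = 1/(Y + 13) = 1/(13 + Y))
2744 - m(-9) = 2744 - 1/(13 - 9) = 2744 - 1/4 = 2744 - 1*¼ = 2744 - ¼ = 10975/4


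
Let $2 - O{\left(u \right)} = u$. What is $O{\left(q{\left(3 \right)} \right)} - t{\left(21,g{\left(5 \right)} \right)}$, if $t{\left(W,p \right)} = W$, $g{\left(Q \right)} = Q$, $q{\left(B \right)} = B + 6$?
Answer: $-28$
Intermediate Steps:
$q{\left(B \right)} = 6 + B$
$O{\left(u \right)} = 2 - u$
$O{\left(q{\left(3 \right)} \right)} - t{\left(21,g{\left(5 \right)} \right)} = \left(2 - \left(6 + 3\right)\right) - 21 = \left(2 - 9\right) - 21 = -7 - 21 = -28$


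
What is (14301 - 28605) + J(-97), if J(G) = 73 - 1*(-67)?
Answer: -14164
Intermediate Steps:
J(G) = 140 (J(G) = 73 + 67 = 140)
(14301 - 28605) + J(-97) = (14301 - 28605) + 140 = -14304 + 140 = -14164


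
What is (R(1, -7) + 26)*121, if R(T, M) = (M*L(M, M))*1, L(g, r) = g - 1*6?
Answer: 14157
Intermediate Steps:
L(g, r) = -6 + g (L(g, r) = g - 6 = -6 + g)
R(T, M) = M*(-6 + M) (R(T, M) = (M*(-6 + M))*1 = M*(-6 + M))
(R(1, -7) + 26)*121 = (-7*(-6 - 7) + 26)*121 = (-7*(-13) + 26)*121 = (91 + 26)*121 = 117*121 = 14157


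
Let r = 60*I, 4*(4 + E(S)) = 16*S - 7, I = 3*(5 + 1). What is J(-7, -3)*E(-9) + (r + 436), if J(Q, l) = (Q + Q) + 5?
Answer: 7567/4 ≈ 1891.8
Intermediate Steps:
J(Q, l) = 5 + 2*Q (J(Q, l) = 2*Q + 5 = 5 + 2*Q)
I = 18 (I = 3*6 = 18)
E(S) = -23/4 + 4*S (E(S) = -4 + (16*S - 7)/4 = -4 + (-7 + 16*S)/4 = -4 + (-7/4 + 4*S) = -23/4 + 4*S)
r = 1080 (r = 60*18 = 1080)
J(-7, -3)*E(-9) + (r + 436) = (5 + 2*(-7))*(-23/4 + 4*(-9)) + (1080 + 436) = (5 - 14)*(-23/4 - 36) + 1516 = -9*(-167/4) + 1516 = 1503/4 + 1516 = 7567/4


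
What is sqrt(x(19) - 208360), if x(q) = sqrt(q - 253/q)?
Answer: sqrt(-75217960 + 114*sqrt(57))/19 ≈ 456.46*I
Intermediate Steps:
sqrt(x(19) - 208360) = sqrt(sqrt(19 - 253/19) - 208360) = sqrt(sqrt(108/19) - 208360) = sqrt(6*sqrt(57)/19 - 208360) = sqrt(-208360 + 6*sqrt(57)/19)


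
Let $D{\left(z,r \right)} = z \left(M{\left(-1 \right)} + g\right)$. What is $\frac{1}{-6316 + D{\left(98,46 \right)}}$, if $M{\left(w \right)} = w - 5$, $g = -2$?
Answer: $- \frac{1}{7100} \approx -0.00014085$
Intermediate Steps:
$M{\left(w \right)} = -5 + w$ ($M{\left(w \right)} = w - 5 = -5 + w$)
$D{\left(z,r \right)} = - 8 z$ ($D{\left(z,r \right)} = z \left(\left(-5 - 1\right) - 2\right) = z \left(-6 - 2\right) = z \left(-8\right) = - 8 z$)
$\frac{1}{-6316 + D{\left(98,46 \right)}} = \frac{1}{-6316 - 784} = \frac{1}{-7100} = - \frac{1}{7100}$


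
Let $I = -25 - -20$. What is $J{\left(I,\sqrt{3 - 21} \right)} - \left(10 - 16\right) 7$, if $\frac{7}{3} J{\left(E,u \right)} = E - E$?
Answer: $42$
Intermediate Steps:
$I = -5$ ($I = -25 + 20 = -5$)
$J{\left(E,u \right)} = 0$ ($J{\left(E,u \right)} = \frac{3 \left(E - E\right)}{7} = \frac{3}{7} \cdot 0 = 0$)
$J{\left(I,\sqrt{3 - 21} \right)} - \left(10 - 16\right) 7 = 0 - \left(10 - 16\right) 7 = 0 - \left(-6\right) 7 = 0 - -42 = 0 + 42 = 42$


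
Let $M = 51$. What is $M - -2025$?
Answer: $2076$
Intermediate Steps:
$M - -2025 = 51 - -2025 = 51 + 2025 = 2076$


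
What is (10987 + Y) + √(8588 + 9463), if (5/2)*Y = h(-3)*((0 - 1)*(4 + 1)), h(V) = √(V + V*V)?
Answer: 10987 + √18051 - 2*√6 ≈ 11116.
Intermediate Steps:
h(V) = √(V + V²)
Y = -2*√6 (Y = 2*(√(-3*(1 - 3))*((0 - 1)*(4 + 1)))/5 = 2*(√(-3*(-2))*(-1*5))/5 = 2*(√6*(-5))/5 = 2*(-5*√6)/5 = -2*√6 ≈ -4.8990)
(10987 + Y) + √(8588 + 9463) = (10987 - 2*√6) + √(8588 + 9463) = (10987 - 2*√6) + √18051 = 10987 + √18051 - 2*√6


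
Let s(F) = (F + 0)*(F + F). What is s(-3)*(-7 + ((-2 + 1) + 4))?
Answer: -72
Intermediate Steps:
s(F) = 2*F² (s(F) = F*(2*F) = 2*F²)
s(-3)*(-7 + ((-2 + 1) + 4)) = (2*(-3)²)*(-7 + ((-2 + 1) + 4)) = (2*9)*(-7 + (-1 + 4)) = 18*(-7 + 3) = 18*(-4) = -72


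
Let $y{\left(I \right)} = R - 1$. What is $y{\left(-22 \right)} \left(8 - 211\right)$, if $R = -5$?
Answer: $1218$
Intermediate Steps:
$y{\left(I \right)} = -6$ ($y{\left(I \right)} = -5 - 1 = -6$)
$y{\left(-22 \right)} \left(8 - 211\right) = - 6 \left(8 - 211\right) = \left(-6\right) \left(-203\right) = 1218$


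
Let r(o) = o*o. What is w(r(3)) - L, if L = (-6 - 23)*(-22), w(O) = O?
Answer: -629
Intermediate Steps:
r(o) = o²
L = 638 (L = -29*(-22) = 638)
w(r(3)) - L = 3² - 1*638 = 9 - 638 = -629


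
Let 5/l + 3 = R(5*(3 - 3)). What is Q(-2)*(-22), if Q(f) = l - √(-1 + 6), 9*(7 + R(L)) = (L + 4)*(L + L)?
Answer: 11 + 22*√5 ≈ 60.193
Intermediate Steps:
R(L) = -7 + 2*L*(4 + L)/9 (R(L) = -7 + ((L + 4)*(L + L))/9 = -7 + ((4 + L)*(2*L))/9 = -7 + (2*L*(4 + L))/9 = -7 + 2*L*(4 + L)/9)
l = -½ (l = 5/(-3 + (-7 + 2*(5*(3 - 3))²/9 + 8*(5*(3 - 3))/9)) = 5/(-3 + (-7 + 2*(5*0)²/9 + 8*(5*0)/9)) = 5/(-3 + (-7 + (2/9)*0² + (8/9)*0)) = 5/(-3 + (-7 + (2/9)*0 + 0)) = 5/(-3 + (-7 + 0 + 0)) = 5/(-3 - 7) = 5/(-10) = 5*(-⅒) = -½ ≈ -0.50000)
Q(f) = -½ - √5 (Q(f) = -½ - √(-1 + 6) = -½ - √5)
Q(-2)*(-22) = (-½ - √5)*(-22) = 11 + 22*√5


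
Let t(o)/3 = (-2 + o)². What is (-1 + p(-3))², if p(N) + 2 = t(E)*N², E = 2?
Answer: 9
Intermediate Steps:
t(o) = 3*(-2 + o)²
p(N) = -2 (p(N) = -2 + (3*(-2 + 2)²)*N² = -2 + (3*0²)*N² = -2 + (3*0)*N² = -2 + 0*N² = -2 + 0 = -2)
(-1 + p(-3))² = (-1 - 2)² = (-3)² = 9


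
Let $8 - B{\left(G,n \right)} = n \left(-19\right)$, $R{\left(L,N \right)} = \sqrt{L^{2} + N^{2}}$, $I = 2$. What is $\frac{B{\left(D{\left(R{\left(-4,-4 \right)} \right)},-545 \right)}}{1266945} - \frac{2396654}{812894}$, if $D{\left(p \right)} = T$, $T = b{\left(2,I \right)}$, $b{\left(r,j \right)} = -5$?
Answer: $- \frac{507473302708}{171648664805} \approx -2.9565$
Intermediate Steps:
$T = -5$
$D{\left(p \right)} = -5$
$B{\left(G,n \right)} = 8 + 19 n$ ($B{\left(G,n \right)} = 8 - n \left(-19\right) = 8 - - 19 n = 8 + 19 n$)
$\frac{B{\left(D{\left(R{\left(-4,-4 \right)} \right)},-545 \right)}}{1266945} - \frac{2396654}{812894} = \frac{8 + 19 \left(-545\right)}{1266945} - \frac{2396654}{812894} = \left(8 - 10355\right) \frac{1}{1266945} - \frac{1198327}{406447} = \left(-10347\right) \frac{1}{1266945} - \frac{1198327}{406447} = - \frac{3449}{422315} - \frac{1198327}{406447} = - \frac{507473302708}{171648664805}$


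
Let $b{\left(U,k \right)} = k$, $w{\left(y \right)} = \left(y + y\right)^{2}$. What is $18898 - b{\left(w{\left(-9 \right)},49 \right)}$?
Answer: $18849$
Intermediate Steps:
$w{\left(y \right)} = 4 y^{2}$ ($w{\left(y \right)} = \left(2 y\right)^{2} = 4 y^{2}$)
$18898 - b{\left(w{\left(-9 \right)},49 \right)} = 18898 - 49 = 18849$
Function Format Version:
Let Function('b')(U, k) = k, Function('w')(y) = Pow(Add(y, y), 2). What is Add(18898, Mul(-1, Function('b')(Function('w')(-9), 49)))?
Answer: 18849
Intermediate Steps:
Function('w')(y) = Mul(4, Pow(y, 2)) (Function('w')(y) = Pow(Mul(2, y), 2) = Mul(4, Pow(y, 2)))
Add(18898, Mul(-1, Function('b')(Function('w')(-9), 49))) = Add(18898, Mul(-1, 49)) = Add(18898, -49) = 18849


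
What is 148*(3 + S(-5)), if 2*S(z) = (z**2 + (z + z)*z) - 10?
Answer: 5254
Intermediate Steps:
S(z) = -5 + 3*z**2/2 (S(z) = ((z**2 + (z + z)*z) - 10)/2 = ((z**2 + (2*z)*z) - 10)/2 = ((z**2 + 2*z**2) - 10)/2 = (3*z**2 - 10)/2 = (-10 + 3*z**2)/2 = -5 + 3*z**2/2)
148*(3 + S(-5)) = 148*(3 + (-5 + (3/2)*(-5)**2)) = 148*(3 + (-5 + (3/2)*25)) = 148*(3 + (-5 + 75/2)) = 148*(3 + 65/2) = 148*(71/2) = 5254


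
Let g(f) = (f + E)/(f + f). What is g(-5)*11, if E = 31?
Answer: -143/5 ≈ -28.600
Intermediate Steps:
g(f) = (31 + f)/(2*f) (g(f) = (f + 31)/(f + f) = (31 + f)/((2*f)) = (31 + f)*(1/(2*f)) = (31 + f)/(2*f))
g(-5)*11 = ((½)*(31 - 5)/(-5))*11 = ((½)*(-⅕)*26)*11 = -13/5*11 = -143/5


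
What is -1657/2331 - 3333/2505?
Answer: -3973336/1946385 ≈ -2.0414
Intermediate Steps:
-1657/2331 - 3333/2505 = -1657*1/2331 - 3333*1/2505 = -1657/2331 - 1111/835 = -3973336/1946385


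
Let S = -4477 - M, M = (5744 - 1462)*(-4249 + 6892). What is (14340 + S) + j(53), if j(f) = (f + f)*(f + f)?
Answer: -11296227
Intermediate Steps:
M = 11317326 (M = 4282*2643 = 11317326)
j(f) = 4*f² (j(f) = (2*f)*(2*f) = 4*f²)
S = -11321803 (S = -4477 - 1*11317326 = -4477 - 11317326 = -11321803)
(14340 + S) + j(53) = (14340 - 11321803) + 4*53² = -11307463 + 4*2809 = -11307463 + 11236 = -11296227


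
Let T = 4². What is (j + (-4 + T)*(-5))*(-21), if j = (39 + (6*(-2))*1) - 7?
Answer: 840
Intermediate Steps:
T = 16
j = 20 (j = (39 - 12*1) - 7 = (39 - 12) - 7 = 27 - 7 = 20)
(j + (-4 + T)*(-5))*(-21) = (20 + (-4 + 16)*(-5))*(-21) = (20 + 12*(-5))*(-21) = (20 - 60)*(-21) = -40*(-21) = 840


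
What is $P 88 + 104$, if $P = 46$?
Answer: $4152$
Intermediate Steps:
$P 88 + 104 = 46 \cdot 88 + 104 = 4048 + 104 = 4152$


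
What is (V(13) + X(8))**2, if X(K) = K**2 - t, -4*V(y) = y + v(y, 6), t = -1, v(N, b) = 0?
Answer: 61009/16 ≈ 3813.1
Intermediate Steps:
V(y) = -y/4 (V(y) = -(y + 0)/4 = -y/4)
X(K) = 1 + K**2 (X(K) = K**2 - 1*(-1) = K**2 + 1 = 1 + K**2)
(V(13) + X(8))**2 = (-1/4*13 + (1 + 8**2))**2 = (-13/4 + (1 + 64))**2 = (-13/4 + 65)**2 = (247/4)**2 = 61009/16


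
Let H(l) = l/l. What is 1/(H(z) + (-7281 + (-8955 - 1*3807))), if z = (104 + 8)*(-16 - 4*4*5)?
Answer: -1/20042 ≈ -4.9895e-5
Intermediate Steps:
z = -10752 (z = 112*(-16 - 16*5) = 112*(-16 - 80) = 112*(-96) = -10752)
H(l) = 1
1/(H(z) + (-7281 + (-8955 - 1*3807))) = 1/(1 + (-7281 + (-8955 - 1*3807))) = 1/(1 + (-7281 + (-8955 - 3807))) = 1/(1 + (-7281 - 12762)) = 1/(1 - 20043) = 1/(-20042) = -1/20042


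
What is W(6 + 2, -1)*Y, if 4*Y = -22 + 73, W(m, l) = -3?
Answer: -153/4 ≈ -38.250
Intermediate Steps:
Y = 51/4 (Y = (-22 + 73)/4 = (¼)*51 = 51/4 ≈ 12.750)
W(6 + 2, -1)*Y = -3*51/4 = -153/4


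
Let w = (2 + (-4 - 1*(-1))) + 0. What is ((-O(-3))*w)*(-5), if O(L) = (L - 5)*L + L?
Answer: -105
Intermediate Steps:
O(L) = L + L*(-5 + L) (O(L) = (-5 + L)*L + L = L*(-5 + L) + L = L + L*(-5 + L))
w = -1 (w = (2 + (-4 + 1)) + 0 = (2 - 3) + 0 = -1 + 0 = -1)
((-O(-3))*w)*(-5) = (-(-3)*(-4 - 3)*(-1))*(-5) = (-(-3)*(-7)*(-1))*(-5) = (-1*21*(-1))*(-5) = -21*(-1)*(-5) = 21*(-5) = -105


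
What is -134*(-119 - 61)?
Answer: 24120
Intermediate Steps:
-134*(-119 - 61) = -134*(-180) = 24120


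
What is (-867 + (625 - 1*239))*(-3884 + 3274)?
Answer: 293410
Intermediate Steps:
(-867 + (625 - 1*239))*(-3884 + 3274) = (-867 + (625 - 239))*(-610) = (-867 + 386)*(-610) = -481*(-610) = 293410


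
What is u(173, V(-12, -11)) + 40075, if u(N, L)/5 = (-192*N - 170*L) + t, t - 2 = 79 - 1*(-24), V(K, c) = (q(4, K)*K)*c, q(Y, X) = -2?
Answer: 98920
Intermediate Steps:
V(K, c) = -2*K*c (V(K, c) = (-2*K)*c = -2*K*c)
t = 105 (t = 2 + (79 - 1*(-24)) = 2 + (79 + 24) = 2 + 103 = 105)
u(N, L) = 525 - 960*N - 850*L (u(N, L) = 5*((-192*N - 170*L) + 105) = 5*(105 - 192*N - 170*L) = 525 - 960*N - 850*L)
u(173, V(-12, -11)) + 40075 = (525 - 960*173 - (-1700)*(-12)*(-11)) + 40075 = (525 - 166080 - 850*(-264)) + 40075 = (525 - 166080 + 224400) + 40075 = 58845 + 40075 = 98920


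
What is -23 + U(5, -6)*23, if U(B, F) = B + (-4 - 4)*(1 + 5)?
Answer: -1012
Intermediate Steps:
U(B, F) = -48 + B (U(B, F) = B - 8*6 = B - 48 = -48 + B)
-23 + U(5, -6)*23 = -23 + (-48 + 5)*23 = -23 - 43*23 = -23 - 989 = -1012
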